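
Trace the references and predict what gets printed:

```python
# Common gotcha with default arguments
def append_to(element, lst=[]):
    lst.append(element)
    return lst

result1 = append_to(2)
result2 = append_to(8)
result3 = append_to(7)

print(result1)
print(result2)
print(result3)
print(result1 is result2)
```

Key concept: mutable default argument gotcha.
Step by step:
`result1 = append_to(2)` → result1 = [2]
`result2 = append_to(8)` → result1 = [2, 8] (same object as result2); result2 = [2, 8] (same object as result1)
`result3 = append_to(7)` → result1 = [2, 8, 7] (same object as result2, result3); result2 = [2, 8, 7] (same object as result1, result3); result3 = [2, 8, 7] (same object as result1, result2)
`print(result1)` → prints [2, 8, 7]
`print(result2)` → prints [2, 8, 7]
`print(result3)` → prints [2, 8, 7]
`print(result1 is result2)` → prints True

Answer:
[2, 8, 7]
[2, 8, 7]
[2, 8, 7]
True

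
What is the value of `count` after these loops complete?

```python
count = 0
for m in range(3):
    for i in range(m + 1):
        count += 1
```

Triangle: 1 + 2 + ... + 3
`count` takes the values: 0 → 1 → 2 → 3 → 4 → 5 → 6

Answer: 6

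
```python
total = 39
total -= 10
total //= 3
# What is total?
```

Trace:
`total = 39` → total = 39
`total -= 10` → total = 29
`total //= 3` → total = 9
So total = 9

Answer: 9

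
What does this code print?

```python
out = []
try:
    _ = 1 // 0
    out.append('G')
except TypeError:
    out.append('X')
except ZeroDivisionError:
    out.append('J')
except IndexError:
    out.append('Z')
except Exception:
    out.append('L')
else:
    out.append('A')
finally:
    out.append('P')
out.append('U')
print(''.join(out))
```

Execution trace: 'J' (except ZeroDivisionError) → 'P' (finally) → 'U' (after the try/except). Output: JPU

Answer: JPU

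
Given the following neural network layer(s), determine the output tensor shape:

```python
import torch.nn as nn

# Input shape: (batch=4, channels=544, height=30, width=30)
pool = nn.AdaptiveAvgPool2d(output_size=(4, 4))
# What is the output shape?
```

Input: (4, 544, 30, 30) -> Output: (4, 544, 4, 4)

Answer: (4, 544, 4, 4)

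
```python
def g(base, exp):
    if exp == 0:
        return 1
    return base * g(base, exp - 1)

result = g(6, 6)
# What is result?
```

g(6, 6) = 6 * 6 * 6 * 6 * 6 * 6 = 46656

Answer: 46656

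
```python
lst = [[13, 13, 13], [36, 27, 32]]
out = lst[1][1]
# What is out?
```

Trace:
`lst = [[13, 13, 13], [36, 27, 32]]` → lst = [[13, 13, 13], [36, 27, 32]]
`out = lst[1][1]` → out = 27
So out = 27

Answer: 27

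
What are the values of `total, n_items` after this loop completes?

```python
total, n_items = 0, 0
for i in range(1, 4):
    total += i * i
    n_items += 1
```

Sum of squares and count
`total, n_items` takes the values: (0, 0) → (1, 0) → (1, 1) → (5, 1) → (5, 2) → (14, 2) → (14, 3)

Answer: 14, 3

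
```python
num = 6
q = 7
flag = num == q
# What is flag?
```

Trace:
`num = 6` → num = 6
`q = 7` → q = 7
`flag = num == q` → flag = False
So flag = False

Answer: False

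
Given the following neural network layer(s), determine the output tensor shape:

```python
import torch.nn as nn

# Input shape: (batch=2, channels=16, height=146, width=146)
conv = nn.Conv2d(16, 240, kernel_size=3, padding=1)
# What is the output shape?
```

Input: (2, 16, 146, 146) -> Output: (2, 240, 146, 146)

Answer: (2, 240, 146, 146)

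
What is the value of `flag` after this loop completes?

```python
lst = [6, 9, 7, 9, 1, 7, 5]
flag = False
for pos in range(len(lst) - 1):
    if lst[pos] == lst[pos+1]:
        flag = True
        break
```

Check consecutive duplicates in [6, 9, 7, 9, 1, 7, 5]
`flag` takes the values: False

Answer: False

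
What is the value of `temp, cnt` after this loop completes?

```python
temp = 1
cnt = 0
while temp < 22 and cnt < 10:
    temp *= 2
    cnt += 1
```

Double until >= 22 or 10 iterations
`temp, cnt` takes the values: (1, 0) → (2, 0) → (2, 1) → (4, 1) → (4, 2) → (8, 2) → (8, 3) → (16, 3) → (16, 4) → (32, 4) → (32, 5)

Answer: 32, 5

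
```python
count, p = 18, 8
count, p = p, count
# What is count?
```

Trace:
`count, p = 18, 8` → count = 18; p = 8
`count, p = p, count` → count = 8; p = 18
So count = 8

Answer: 8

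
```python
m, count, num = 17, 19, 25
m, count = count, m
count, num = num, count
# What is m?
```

Trace:
`m, count, num = 17, 19, 25` → m = 17; count = 19; num = 25
`m, count = count, m` → m = 19; count = 17
`count, num = num, count` → count = 25; num = 17
So m = 19

Answer: 19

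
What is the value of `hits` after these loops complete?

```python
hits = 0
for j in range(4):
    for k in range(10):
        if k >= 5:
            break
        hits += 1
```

Inner breaks at 5, outer runs 4 times
`hits` takes the values: 0 → 1 → 2 → 3 → 4 → 5 → 6 → 7 → 8 → 9 → 10 → 11 → 12 → 13 → 14 → 15 → 16 → 17 → 18 → 19 → 20

Answer: 20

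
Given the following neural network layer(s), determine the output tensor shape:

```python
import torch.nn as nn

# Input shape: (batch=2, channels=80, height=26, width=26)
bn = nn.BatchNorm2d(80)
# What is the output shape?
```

Input: (2, 80, 26, 26) -> Output: (2, 80, 26, 26)

Answer: (2, 80, 26, 26)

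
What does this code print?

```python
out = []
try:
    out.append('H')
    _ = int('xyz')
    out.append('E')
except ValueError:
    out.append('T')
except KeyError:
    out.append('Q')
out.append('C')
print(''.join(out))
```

Execution trace: 'H' (try body) → 'T' (except ValueError) → 'C' (after the try/except). Output: HTC

Answer: HTC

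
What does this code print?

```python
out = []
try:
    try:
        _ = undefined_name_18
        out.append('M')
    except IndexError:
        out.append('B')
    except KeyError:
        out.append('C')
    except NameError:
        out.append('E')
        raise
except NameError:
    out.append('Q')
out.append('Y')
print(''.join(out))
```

Execution trace: 'E' (inner except NameError) → 'Q' (outer except NameError) → 'Y' (after the try/except). Output: EQY

Answer: EQY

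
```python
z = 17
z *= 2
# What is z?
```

Trace:
`z = 17` → z = 17
`z *= 2` → z = 34
So z = 34

Answer: 34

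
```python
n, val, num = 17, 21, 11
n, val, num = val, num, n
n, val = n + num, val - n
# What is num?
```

Trace:
`n, val, num = 17, 21, 11` → n = 17; val = 21; num = 11
`n, val, num = val, num, n` → n = 21; val = 11; num = 17
`n, val = n + num, val - n` → n = 38; val = -10
So num = 17

Answer: 17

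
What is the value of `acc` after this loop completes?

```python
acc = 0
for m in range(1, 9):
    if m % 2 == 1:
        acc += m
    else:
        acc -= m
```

Add odd, subtract even
`acc` takes the values: 0 → 1 → -1 → 2 → -2 → 3 → -3 → 4 → -4

Answer: -4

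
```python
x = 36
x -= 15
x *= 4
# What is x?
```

Trace:
`x = 36` → x = 36
`x -= 15` → x = 21
`x *= 4` → x = 84
So x = 84

Answer: 84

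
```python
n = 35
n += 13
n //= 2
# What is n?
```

Trace:
`n = 35` → n = 35
`n += 13` → n = 48
`n //= 2` → n = 24
So n = 24

Answer: 24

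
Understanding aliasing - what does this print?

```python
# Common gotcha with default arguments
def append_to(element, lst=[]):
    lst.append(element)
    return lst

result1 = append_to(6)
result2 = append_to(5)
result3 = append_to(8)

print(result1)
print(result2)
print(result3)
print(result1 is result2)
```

Key concept: mutable default argument gotcha.
Step by step:
`result1 = append_to(6)` → result1 = [6]
`result2 = append_to(5)` → result1 = [6, 5] (same object as result2); result2 = [6, 5] (same object as result1)
`result3 = append_to(8)` → result1 = [6, 5, 8] (same object as result2, result3); result2 = [6, 5, 8] (same object as result1, result3); result3 = [6, 5, 8] (same object as result1, result2)
`print(result1)` → prints [6, 5, 8]
`print(result2)` → prints [6, 5, 8]
`print(result3)` → prints [6, 5, 8]
`print(result1 is result2)` → prints True

Answer:
[6, 5, 8]
[6, 5, 8]
[6, 5, 8]
True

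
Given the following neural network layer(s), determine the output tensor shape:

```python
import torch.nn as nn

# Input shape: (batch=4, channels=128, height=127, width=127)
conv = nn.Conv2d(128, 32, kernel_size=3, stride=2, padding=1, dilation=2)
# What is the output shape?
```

Input: (4, 128, 127, 127) -> Output: (4, 32, 63, 63)

Answer: (4, 32, 63, 63)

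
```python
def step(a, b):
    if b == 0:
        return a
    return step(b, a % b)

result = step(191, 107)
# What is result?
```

step(191, 107) -> step(107, 84) -> step(84, 23) -> step(23, 15) -> step(15, 8) -> step(8, 7) -> step(7, 1) -> step(1, 0) -> 1

Answer: 1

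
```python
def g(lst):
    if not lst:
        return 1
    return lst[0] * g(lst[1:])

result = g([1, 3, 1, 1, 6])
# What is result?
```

Product over [1, 3, 1, 1, 6] = 1 * 3 * 1 * 1 * 6 = 18

Answer: 18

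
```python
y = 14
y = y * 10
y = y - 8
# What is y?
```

Trace:
`y = 14` → y = 14
`y = y * 10` → y = 140
`y = y - 8` → y = 132
So y = 132

Answer: 132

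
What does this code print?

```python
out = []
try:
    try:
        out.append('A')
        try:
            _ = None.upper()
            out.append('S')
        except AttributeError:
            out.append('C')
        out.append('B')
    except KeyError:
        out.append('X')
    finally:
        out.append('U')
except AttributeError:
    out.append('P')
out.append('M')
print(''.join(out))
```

Execution trace: 'A' (try body) → 'C' (inner except AttributeError) → 'B' (try body, no exception) → 'U' (finally) → 'M' (after the try/except). Output: ACBUM

Answer: ACBUM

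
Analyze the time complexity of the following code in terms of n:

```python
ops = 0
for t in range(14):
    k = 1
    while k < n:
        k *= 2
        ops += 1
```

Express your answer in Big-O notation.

Each loop level contributes: 1 × log n. Multiplying the contributions gives O(log n).

Answer: O(log n)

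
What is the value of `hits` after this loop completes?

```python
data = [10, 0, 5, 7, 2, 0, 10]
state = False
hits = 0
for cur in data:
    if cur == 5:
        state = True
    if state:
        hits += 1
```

Count elements after first 5 in [10, 0, 5, 7, 2, 0, 10]
`hits` takes the values: 0 → 1 → 2 → 3 → 4 → 5

Answer: 5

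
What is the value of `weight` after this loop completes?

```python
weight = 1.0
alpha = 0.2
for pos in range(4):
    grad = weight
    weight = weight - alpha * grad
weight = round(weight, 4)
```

Gradient descent: w = 1.0 * (1 - 0.2)^4
`weight` takes the values: 1.0 → 0.8 → 0.64 → 0.512 → 0.4096

Answer: 0.4096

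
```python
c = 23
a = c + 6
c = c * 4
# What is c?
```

Trace:
`c = 23` → c = 23
`a = c + 6` → a = 29
`c = c * 4` → c = 92
So c = 92

Answer: 92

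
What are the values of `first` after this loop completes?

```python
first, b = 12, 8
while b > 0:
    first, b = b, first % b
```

GCD of 12 and 8
`first` takes the values: 12 → 8 → 4

Answer: 4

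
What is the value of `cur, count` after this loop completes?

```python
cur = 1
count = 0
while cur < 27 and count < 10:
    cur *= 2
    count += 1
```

Double until >= 27 or 10 iterations
`cur, count` takes the values: (1, 0) → (2, 0) → (2, 1) → (4, 1) → (4, 2) → (8, 2) → (8, 3) → (16, 3) → (16, 4) → (32, 4) → (32, 5)

Answer: 32, 5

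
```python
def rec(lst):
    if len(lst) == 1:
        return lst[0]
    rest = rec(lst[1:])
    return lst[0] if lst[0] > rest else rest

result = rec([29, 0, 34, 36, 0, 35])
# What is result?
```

Recursive max over [29, 0, 34, 36, 0, 35] = 36

Answer: 36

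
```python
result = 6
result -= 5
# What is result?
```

Trace:
`result = 6` → result = 6
`result -= 5` → result = 1
So result = 1

Answer: 1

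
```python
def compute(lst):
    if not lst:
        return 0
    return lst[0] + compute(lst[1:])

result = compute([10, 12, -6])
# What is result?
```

10 + 12 + (-6) + 0 = 16

Answer: 16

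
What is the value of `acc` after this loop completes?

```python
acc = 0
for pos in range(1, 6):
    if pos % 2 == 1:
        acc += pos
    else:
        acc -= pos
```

Add odd, subtract even
`acc` takes the values: 0 → 1 → -1 → 2 → -2 → 3

Answer: 3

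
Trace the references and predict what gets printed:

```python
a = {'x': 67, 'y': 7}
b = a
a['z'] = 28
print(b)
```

Key concept: dict aliasing.
Step by step:
`a = {'x': 67, 'y': 7}` → a = {'x': 67, 'y': 7}
`b = a` → b = {'x': 67, 'y': 7} (same object as a)
`a['z'] = 28` → a = {'x': 67, 'y': 7, 'z': 28} (same object as b); b = {'x': 67, 'y': 7, 'z': 28} (same object as a)
`print(b)` → prints {'x': 67, 'y': 7, 'z': 28}

Answer: {'x': 67, 'y': 7, 'z': 28}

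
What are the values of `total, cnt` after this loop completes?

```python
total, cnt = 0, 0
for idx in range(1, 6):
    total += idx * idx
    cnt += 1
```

Sum of squares and count
`total, cnt` takes the values: (0, 0) → (1, 0) → (1, 1) → (5, 1) → (5, 2) → (14, 2) → (14, 3) → (30, 3) → (30, 4) → (55, 4) → (55, 5)

Answer: 55, 5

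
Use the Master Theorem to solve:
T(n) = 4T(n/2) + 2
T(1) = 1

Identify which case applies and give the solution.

a=4, b=2, f(n)=2. log_2(4) = 2. Since c=0 < 2, Case 1 applies: T(n) = Θ(n^log_b(a)) = O(n^2).

Answer: O(n^2) - Case 1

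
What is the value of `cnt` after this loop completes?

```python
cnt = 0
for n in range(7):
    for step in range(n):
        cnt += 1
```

Triangle number: 0+1+2+...+6
`cnt` takes the values: 0 → 1 → 2 → 3 → 4 → 5 → 6 → 7 → 8 → 9 → 10 → 11 → 12 → 13 → 14 → 15 → 16 → 17 → 18 → 19 → 20 → 21

Answer: 21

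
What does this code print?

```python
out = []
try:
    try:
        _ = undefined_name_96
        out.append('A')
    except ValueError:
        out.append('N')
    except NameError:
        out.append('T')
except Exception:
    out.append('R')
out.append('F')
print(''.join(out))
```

Execution trace: 'T' (inner except NameError) → 'F' (after the try/except). Output: TF

Answer: TF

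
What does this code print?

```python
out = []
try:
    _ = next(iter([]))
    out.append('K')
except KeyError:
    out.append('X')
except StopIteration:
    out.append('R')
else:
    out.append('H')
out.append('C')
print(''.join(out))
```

Execution trace: 'R' (except StopIteration) → 'C' (after the try/except). Output: RC

Answer: RC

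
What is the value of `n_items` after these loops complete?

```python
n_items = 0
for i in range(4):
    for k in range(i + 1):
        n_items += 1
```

Triangle: 1 + 2 + ... + 4
`n_items` takes the values: 0 → 1 → 2 → 3 → 4 → 5 → 6 → 7 → 8 → 9 → 10

Answer: 10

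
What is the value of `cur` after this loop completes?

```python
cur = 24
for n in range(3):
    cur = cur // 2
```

Halve 3 times: 24 // 2^3 = 3
`cur` takes the values: 24 → 12 → 6 → 3

Answer: 3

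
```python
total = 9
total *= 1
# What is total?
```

Trace:
`total = 9` → total = 9
`total *= 1` → total = 9
So total = 9

Answer: 9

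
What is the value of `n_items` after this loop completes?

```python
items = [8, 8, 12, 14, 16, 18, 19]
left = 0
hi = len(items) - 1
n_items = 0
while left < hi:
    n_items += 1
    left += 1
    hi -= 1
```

Iterations until pointers meet (list length 7)
`n_items` takes the values: 0 → 1 → 2 → 3

Answer: 3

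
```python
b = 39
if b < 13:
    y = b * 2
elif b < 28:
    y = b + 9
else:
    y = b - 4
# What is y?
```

Trace:
`b = 39` → b = 39
`if b < 13: ...` → b < 13 is False, b < 28 is False, take else branch → y = 35
So y = 35

Answer: 35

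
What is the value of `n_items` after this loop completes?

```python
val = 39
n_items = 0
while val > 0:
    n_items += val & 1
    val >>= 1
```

Count set bits in 39 (binary: 0b100111)
`n_items` takes the values: 0 → 1 → 2 → 3 → 4

Answer: 4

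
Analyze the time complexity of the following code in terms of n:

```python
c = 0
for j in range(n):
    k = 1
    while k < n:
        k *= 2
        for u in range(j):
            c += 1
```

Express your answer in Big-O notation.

Each loop level contributes: n × log n × n. Multiplying the contributions gives O(n^2 log n).

Answer: O(n^2 log n)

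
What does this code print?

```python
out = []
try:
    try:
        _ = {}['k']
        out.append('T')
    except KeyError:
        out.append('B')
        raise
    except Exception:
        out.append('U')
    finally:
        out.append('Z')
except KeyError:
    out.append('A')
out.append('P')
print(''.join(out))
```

Execution trace: 'B' (inner except KeyError) → 'Z' (inner finally) → 'A' (outer except KeyError) → 'P' (after the try/except). Output: BZAP

Answer: BZAP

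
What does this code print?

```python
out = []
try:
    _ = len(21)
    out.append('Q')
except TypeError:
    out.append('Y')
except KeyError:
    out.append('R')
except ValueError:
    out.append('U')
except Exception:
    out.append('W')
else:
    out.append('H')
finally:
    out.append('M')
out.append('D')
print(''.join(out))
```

Execution trace: 'Y' (except TypeError) → 'M' (finally) → 'D' (after the try/except). Output: YMD

Answer: YMD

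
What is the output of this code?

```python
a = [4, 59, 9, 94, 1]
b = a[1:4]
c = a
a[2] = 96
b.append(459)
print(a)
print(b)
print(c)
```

Key concept: slice vs alias.
Step by step:
`a = [4, 59, 9, 94, 1]` → a = [4, 59, 9, 94, 1]
`b = a[1:4]` → b = [59, 9, 94]
`c = a` → c = [4, 59, 9, 94, 1] (same object as a)
`a[2] = 96` → a = [4, 59, 96, 94, 1] (same object as c); c = [4, 59, 96, 94, 1] (same object as a)
`b.append(459)` → b = [59, 9, 94, 459]
`print(a)` → prints [4, 59, 96, 94, 1]
`print(b)` → prints [59, 9, 94, 459]
`print(c)` → prints [4, 59, 96, 94, 1]

Answer:
[4, 59, 96, 94, 1]
[59, 9, 94, 459]
[4, 59, 96, 94, 1]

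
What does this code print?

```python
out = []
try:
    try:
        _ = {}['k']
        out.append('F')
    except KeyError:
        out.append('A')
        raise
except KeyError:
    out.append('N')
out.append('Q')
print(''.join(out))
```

Execution trace: 'A' (inner except KeyError) → 'N' (outer except KeyError) → 'Q' (after the try/except). Output: ANQ

Answer: ANQ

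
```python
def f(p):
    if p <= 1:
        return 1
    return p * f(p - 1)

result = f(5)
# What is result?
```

f(5) = 5 * 4 * 3 * 2 * 1 = 120

Answer: 120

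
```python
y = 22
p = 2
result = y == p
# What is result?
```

Trace:
`y = 22` → y = 22
`p = 2` → p = 2
`result = y == p` → result = False
So result = False

Answer: False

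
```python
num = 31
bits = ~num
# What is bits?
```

Trace:
`num = 31` → num = 31
`bits = ~num` → bits = -32
So bits = -32

Answer: -32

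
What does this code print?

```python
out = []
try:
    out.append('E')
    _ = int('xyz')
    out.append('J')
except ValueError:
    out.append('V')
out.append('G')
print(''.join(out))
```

Execution trace: 'E' (try body) → 'V' (except ValueError) → 'G' (after the try/except). Output: EVG

Answer: EVG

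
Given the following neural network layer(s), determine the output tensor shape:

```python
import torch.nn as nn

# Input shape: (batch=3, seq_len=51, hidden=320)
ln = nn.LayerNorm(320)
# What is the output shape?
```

Input: (3, 51, 320) -> Output: (3, 51, 320)

Answer: (3, 51, 320)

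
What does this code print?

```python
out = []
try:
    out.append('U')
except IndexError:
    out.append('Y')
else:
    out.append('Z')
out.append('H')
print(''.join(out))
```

Execution trace: 'U' (try body, no exception) → 'Z' (else) → 'H' (after the try/except). Output: UZH

Answer: UZH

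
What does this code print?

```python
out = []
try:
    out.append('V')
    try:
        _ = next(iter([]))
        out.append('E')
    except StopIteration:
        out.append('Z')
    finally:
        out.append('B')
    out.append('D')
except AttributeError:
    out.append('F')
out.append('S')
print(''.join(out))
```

Execution trace: 'V' (try body) → 'Z' (inner except StopIteration) → 'B' (inner finally) → 'D' (try body, no exception) → 'S' (after the try/except). Output: VZBDS

Answer: VZBDS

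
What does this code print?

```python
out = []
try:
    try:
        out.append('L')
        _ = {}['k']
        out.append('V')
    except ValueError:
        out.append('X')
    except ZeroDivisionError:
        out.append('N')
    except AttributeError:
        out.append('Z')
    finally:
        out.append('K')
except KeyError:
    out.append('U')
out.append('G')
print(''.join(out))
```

Execution trace: 'L' (inner try body) → 'K' (inner finally) → 'U' (outer except KeyError) → 'G' (after the try/except). Output: LKUG

Answer: LKUG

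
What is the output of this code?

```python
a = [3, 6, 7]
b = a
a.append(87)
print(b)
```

Key concept: basic list aliasing.
Step by step:
`a = [3, 6, 7]` → a = [3, 6, 7]
`b = a` → b = [3, 6, 7] (same object as a)
`a.append(87)` → a = [3, 6, 7, 87] (same object as b); b = [3, 6, 7, 87] (same object as a)
`print(b)` → prints [3, 6, 7, 87]

Answer: [3, 6, 7, 87]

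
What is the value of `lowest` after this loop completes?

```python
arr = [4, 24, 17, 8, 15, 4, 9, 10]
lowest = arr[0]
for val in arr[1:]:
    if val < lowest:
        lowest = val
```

Minimum of [4, 24, 17, 8, 15, 4, 9, 10]
`lowest` takes the values: 4

Answer: 4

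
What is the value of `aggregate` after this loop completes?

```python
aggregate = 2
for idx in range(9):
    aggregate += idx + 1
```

Start at 2, add 1 to 9 = 47
`aggregate` takes the values: 2 → 3 → 5 → 8 → 12 → 17 → 23 → 30 → 38 → 47

Answer: 47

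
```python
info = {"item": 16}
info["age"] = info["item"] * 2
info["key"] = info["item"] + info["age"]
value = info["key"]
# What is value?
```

Trace:
`info = {"item": 16}` → info = {'item': 16}
`info["age"] = info["item"] * 2` → info = {'item': 16, 'age': 32}
`info["key"] = info["item"] + info["age"]` → info = {'item': 16, 'age': 32, 'key': 48}
`value = info["key"]` → value = 48
So value = 48

Answer: 48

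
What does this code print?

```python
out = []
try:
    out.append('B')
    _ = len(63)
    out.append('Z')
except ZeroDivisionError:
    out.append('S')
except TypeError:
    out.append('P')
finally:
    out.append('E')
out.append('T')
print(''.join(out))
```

Execution trace: 'B' (try body) → 'P' (except TypeError) → 'E' (finally) → 'T' (after the try/except). Output: BPET

Answer: BPET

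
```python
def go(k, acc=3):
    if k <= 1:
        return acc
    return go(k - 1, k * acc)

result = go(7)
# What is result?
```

Accumulator trace (n, acc): (7, 3) -> (6, 21) -> (5, 126) -> (4, 630) -> (3, 2520) -> (2, 7560) -> (1, 15120) -> return 15120

Answer: 15120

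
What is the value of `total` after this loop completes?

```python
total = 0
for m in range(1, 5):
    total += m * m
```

Sum of squares 1² to 4² = 30
`total` takes the values: 0 → 1 → 5 → 14 → 30

Answer: 30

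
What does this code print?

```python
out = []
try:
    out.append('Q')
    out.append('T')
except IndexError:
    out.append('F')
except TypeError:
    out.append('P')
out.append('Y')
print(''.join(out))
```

Execution trace: 'Q' (try body) → 'T' (try body, no exception) → 'Y' (after the try/except). Output: QTY

Answer: QTY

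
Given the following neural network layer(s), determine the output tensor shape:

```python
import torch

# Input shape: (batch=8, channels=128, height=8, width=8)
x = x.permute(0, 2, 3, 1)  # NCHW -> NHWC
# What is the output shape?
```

Input: (8, 128, 8, 8) -> Output: (8, 8, 8, 128)

Answer: (8, 8, 8, 128)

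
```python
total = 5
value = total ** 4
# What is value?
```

Trace:
`total = 5` → total = 5
`value = total ** 4` → value = 625
So value = 625

Answer: 625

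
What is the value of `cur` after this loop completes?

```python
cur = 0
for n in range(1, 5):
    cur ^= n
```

XOR of 1 to 4
`cur` takes the values: 0 → 1 → 3 → 0 → 4

Answer: 4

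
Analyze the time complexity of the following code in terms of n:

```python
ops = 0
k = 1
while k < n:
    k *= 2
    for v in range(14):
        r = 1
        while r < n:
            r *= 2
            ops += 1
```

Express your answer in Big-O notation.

Each loop level contributes: log n × 1 × log n. Multiplying the contributions gives O(log² n).

Answer: O(log² n)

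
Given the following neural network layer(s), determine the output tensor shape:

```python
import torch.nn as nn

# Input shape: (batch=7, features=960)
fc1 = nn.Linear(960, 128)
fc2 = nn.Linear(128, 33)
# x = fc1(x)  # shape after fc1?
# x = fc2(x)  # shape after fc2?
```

Input: (7, 960) -> after fc1: (7, 128) -> Output: (7, 33)

Answer: (7, 33)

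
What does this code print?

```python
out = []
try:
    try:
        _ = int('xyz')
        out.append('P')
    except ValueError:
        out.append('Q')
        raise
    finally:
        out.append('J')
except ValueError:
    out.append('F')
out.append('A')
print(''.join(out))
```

Execution trace: 'Q' (inner except ValueError) → 'J' (inner finally) → 'F' (outer except ValueError) → 'A' (after the try/except). Output: QJFA

Answer: QJFA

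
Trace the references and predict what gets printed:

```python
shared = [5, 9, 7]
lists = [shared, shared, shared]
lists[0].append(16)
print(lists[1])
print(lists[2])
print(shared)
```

Key concept: list of same reference.
Step by step:
`shared = [5, 9, 7]` → shared = [5, 9, 7]
`lists = [shared, shared, shared]` → lists = [[5, 9, 7], [5, 9, 7], [5, 9, 7]]
`lists[0].append(16)` → shared = [5, 9, 7, 16]; lists = [[5, 9, 7, 16], [5, 9, 7, 16], [5, 9, 7, 16]]
`print(lists[1])` → prints [5, 9, 7, 16]
`print(lists[2])` → prints [5, 9, 7, 16]
`print(shared)` → prints [5, 9, 7, 16]

Answer:
[5, 9, 7, 16]
[5, 9, 7, 16]
[5, 9, 7, 16]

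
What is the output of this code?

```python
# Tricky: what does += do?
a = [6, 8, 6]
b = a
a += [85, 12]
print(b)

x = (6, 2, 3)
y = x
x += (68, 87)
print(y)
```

Key concept: += behavior differs for mutable vs immutable.
Step by step:
`a = [6, 8, 6]` → a = [6, 8, 6]
`b = a` → b = [6, 8, 6] (same object as a)
`a += [85, 12]` → a = [6, 8, 6, 85, 12] (same object as b); b = [6, 8, 6, 85, 12] (same object as a)
`print(b)` → prints [6, 8, 6, 85, 12]
`x = (6, 2, 3)` → x = (6, 2, 3)
`y = x` → y = (6, 2, 3)
`x += (68, 87)` → x = (6, 2, 3, 68, 87)
`print(y)` → prints (6, 2, 3)

Answer:
[6, 8, 6, 85, 12]
(6, 2, 3)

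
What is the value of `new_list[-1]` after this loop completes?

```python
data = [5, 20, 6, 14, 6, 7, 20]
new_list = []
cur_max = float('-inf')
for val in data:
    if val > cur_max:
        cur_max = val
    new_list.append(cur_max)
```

Running max ends at 20
`new_list` takes the values: [] → [5] → [5, 20] → [5, 20, 20] → [5, 20, 20, 20] → [5, 20, 20, 20, 20] → [5, 20, 20, 20, 20, 20] → [5, 20, 20, 20, 20, 20, 20]
So `new_list[-1]` = 20

Answer: 20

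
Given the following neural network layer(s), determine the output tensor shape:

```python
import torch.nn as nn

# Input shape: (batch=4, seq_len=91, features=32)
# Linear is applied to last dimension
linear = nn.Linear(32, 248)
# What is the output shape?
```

Input: (4, 91, 32) -> Output: (4, 91, 248)

Answer: (4, 91, 248)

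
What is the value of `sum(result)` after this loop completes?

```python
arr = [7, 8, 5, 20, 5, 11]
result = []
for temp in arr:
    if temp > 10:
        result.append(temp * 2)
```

Sum of doubled values > 10
`result` takes the values: [] → [40] → [40, 22]
So `sum(result)` = 62

Answer: 62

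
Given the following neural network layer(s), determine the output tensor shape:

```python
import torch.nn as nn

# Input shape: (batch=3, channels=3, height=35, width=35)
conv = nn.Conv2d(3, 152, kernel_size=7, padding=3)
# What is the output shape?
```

Input: (3, 3, 35, 35) -> Output: (3, 152, 35, 35)

Answer: (3, 152, 35, 35)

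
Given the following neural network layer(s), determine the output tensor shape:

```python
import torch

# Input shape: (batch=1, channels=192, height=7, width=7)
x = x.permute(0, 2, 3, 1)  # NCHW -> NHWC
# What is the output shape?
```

Input: (1, 192, 7, 7) -> Output: (1, 7, 7, 192)

Answer: (1, 7, 7, 192)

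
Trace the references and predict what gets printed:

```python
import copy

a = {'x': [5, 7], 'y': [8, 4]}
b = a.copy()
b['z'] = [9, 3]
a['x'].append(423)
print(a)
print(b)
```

Key concept: shallow copy of dict with mutable values.
Step by step:
`a = {'x': [5, 7], 'y': [8, 4]}` → a = {'x': [5, 7], 'y': [8, 4]}
`b = a.copy()` → b = {'x': [5, 7], 'y': [8, 4]}
`b['z'] = [9, 3]` → b = {'x': [5, 7], 'y': [8, 4], 'z': [9, 3]}
`a['x'].append(423)` → a = {'x': [5, 7, 423], 'y': [8, 4]}; b = {'x': [5, 7, 423], 'y': [8, 4], 'z': [9, 3]}
`print(a)` → prints {'x': [5, 7, 423], 'y': [8, 4]}
`print(b)` → prints {'x': [5, 7, 423], 'y': [8, 4], 'z': [9, 3]}

Answer:
{'x': [5, 7, 423], 'y': [8, 4]}
{'x': [5, 7, 423], 'y': [8, 4], 'z': [9, 3]}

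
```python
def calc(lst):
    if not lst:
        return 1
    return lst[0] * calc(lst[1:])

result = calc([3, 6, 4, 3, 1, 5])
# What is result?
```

Product over [3, 6, 4, 3, 1, 5] = 3 * 6 * 4 * 3 * 1 * 5 = 1080

Answer: 1080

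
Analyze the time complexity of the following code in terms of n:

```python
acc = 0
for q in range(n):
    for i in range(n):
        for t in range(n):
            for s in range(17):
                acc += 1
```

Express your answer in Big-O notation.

Each loop level contributes: n × n × n × 1. Multiplying the contributions gives O(n^3).

Answer: O(n^3)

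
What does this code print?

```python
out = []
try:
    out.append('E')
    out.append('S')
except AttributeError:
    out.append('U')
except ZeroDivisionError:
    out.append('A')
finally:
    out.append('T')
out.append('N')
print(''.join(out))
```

Execution trace: 'E' (try body) → 'S' (try body, no exception) → 'T' (finally) → 'N' (after the try/except). Output: ESTN

Answer: ESTN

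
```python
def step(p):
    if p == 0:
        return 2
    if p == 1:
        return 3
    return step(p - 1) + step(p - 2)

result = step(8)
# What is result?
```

Build up from base cases: step(0)=2, step(1)=3, step(2)=5, step(3)=8, step(4)=13, step(5)=21, step(6)=34, ..., step(8)=89

Answer: 89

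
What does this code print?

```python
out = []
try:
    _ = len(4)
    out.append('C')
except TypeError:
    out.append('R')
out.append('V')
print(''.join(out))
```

Execution trace: 'R' (except TypeError) → 'V' (after the try/except). Output: RV

Answer: RV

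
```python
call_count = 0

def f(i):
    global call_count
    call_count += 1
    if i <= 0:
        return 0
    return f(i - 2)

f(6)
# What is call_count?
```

Linear recursion stepping by 2: 4 calls from i=6 down to ≤0.

Answer: 4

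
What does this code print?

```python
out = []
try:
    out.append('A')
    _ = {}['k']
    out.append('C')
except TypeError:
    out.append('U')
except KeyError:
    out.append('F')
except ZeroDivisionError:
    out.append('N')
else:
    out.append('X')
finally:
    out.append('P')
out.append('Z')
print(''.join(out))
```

Execution trace: 'A' (try body) → 'F' (except KeyError) → 'P' (finally) → 'Z' (after the try/except). Output: AFPZ

Answer: AFPZ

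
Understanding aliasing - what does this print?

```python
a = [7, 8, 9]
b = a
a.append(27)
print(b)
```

Key concept: basic list aliasing.
Step by step:
`a = [7, 8, 9]` → a = [7, 8, 9]
`b = a` → b = [7, 8, 9] (same object as a)
`a.append(27)` → a = [7, 8, 9, 27] (same object as b); b = [7, 8, 9, 27] (same object as a)
`print(b)` → prints [7, 8, 9, 27]

Answer: [7, 8, 9, 27]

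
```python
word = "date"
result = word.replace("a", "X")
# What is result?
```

Trace:
`word = "date"` → word = 'date'
`result = word.replace("a", "X")` → result = 'dXte'
So result = 'dXte'

Answer: 'dXte'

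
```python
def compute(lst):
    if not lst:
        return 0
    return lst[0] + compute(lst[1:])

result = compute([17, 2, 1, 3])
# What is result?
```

17 + 2 + 1 + 3 + 0 = 23

Answer: 23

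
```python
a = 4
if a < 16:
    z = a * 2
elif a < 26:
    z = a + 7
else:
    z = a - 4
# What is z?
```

Trace:
`a = 4` → a = 4
`if a < 16: ...` → a < 16 is True → z = 8
So z = 8

Answer: 8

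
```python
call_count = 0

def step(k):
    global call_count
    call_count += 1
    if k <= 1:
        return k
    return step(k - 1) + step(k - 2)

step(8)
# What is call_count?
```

Calls(k) = 1 + Calls(k-1) + Calls(k-2); Calls(0)=Calls(1)=1. For k=8 this gives 67.

Answer: 67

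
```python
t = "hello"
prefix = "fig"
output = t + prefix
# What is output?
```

Trace:
`t = "hello"` → t = 'hello'
`prefix = "fig"` → prefix = 'fig'
`output = t + prefix` → output = 'hellofig'
So output = 'hellofig'

Answer: 'hellofig'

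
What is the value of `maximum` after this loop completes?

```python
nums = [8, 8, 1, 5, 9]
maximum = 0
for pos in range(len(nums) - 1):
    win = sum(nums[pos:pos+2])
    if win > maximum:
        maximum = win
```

Max sum of 2-element window in [8, 8, 1, 5, 9]
`maximum` takes the values: 0 → 16

Answer: 16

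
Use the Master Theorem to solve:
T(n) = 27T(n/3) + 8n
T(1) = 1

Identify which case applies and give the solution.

a=27, b=3, f(n)=8n. log_3(27) = 3. Since c=1 < 3, Case 1 applies: T(n) = Θ(n^log_b(a)) = O(n^3).

Answer: O(n^3) - Case 1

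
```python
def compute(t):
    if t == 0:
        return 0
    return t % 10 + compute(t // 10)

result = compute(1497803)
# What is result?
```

Sum of digits of 1497803: 3 + 0 + 8 + 7 + 9 + 4 + 1 = 32

Answer: 32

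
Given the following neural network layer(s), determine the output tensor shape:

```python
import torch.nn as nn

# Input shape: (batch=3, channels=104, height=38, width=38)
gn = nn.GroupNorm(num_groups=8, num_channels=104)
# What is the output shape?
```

Input: (3, 104, 38, 38) -> Output: (3, 104, 38, 38)

Answer: (3, 104, 38, 38)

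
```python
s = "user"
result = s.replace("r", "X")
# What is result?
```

Trace:
`s = "user"` → s = 'user'
`result = s.replace("r", "X")` → result = 'useX'
So result = 'useX'

Answer: 'useX'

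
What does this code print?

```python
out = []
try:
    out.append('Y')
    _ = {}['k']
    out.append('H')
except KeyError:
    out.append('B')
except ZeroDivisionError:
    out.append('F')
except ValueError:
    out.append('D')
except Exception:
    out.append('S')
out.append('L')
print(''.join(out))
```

Execution trace: 'Y' (try body) → 'B' (except KeyError) → 'L' (after the try/except). Output: YBL

Answer: YBL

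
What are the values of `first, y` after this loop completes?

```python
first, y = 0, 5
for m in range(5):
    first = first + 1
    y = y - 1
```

first goes 0→5, y goes 5→0
`first, y` takes the values: (0, 5) → (1, 5) → (1, 4) → (2, 4) → (2, 3) → (3, 3) → (3, 2) → (4, 2) → (4, 1) → (5, 1) → (5, 0)

Answer: 5, 0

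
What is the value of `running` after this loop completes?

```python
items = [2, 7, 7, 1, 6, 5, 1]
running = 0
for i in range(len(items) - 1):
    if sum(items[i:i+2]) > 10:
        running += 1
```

Count windows with sum > 10
`running` takes the values: 0 → 1 → 2

Answer: 2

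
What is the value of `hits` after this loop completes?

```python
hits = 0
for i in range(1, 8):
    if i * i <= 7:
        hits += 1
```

Count numbers where i² ≤ 7
`hits` takes the values: 0 → 1 → 2

Answer: 2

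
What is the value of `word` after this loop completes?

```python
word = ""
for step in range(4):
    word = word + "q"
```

Repeat 'q' 4 times
`word` takes the values: "" → "q" → "qq" → "qqq" → "qqqq"

Answer: "qqqq"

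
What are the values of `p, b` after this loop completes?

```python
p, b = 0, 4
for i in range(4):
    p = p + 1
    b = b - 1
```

p goes 0→4, b goes 4→0
`p, b` takes the values: (0, 4) → (1, 4) → (1, 3) → (2, 3) → (2, 2) → (3, 2) → (3, 1) → (4, 1) → (4, 0)

Answer: 4, 0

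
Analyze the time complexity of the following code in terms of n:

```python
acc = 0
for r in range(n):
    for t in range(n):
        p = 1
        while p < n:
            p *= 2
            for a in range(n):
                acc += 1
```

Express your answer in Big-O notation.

Each loop level contributes: n × n × log n × n. Multiplying the contributions gives O(n^3 log n).

Answer: O(n^3 log n)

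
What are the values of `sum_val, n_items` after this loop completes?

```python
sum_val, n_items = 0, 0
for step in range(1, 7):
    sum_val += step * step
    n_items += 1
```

Sum of squares and count
`sum_val, n_items` takes the values: (0, 0) → (1, 0) → (1, 1) → (5, 1) → (5, 2) → (14, 2) → (14, 3) → (30, 3) → (30, 4) → (55, 4) → (55, 5) → (91, 5) → (91, 6)

Answer: 91, 6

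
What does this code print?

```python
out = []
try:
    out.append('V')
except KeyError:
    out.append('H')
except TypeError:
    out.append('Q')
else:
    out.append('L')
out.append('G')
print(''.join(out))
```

Execution trace: 'V' (try body, no exception) → 'L' (else) → 'G' (after the try/except). Output: VLG

Answer: VLG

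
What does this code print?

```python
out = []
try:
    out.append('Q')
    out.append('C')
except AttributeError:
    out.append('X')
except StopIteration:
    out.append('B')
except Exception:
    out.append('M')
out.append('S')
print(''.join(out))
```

Execution trace: 'Q' (try body) → 'C' (try body, no exception) → 'S' (after the try/except). Output: QCS

Answer: QCS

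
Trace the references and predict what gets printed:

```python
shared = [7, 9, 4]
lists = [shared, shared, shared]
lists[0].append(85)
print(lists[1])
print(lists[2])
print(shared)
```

Key concept: list of same reference.
Step by step:
`shared = [7, 9, 4]` → shared = [7, 9, 4]
`lists = [shared, shared, shared]` → lists = [[7, 9, 4], [7, 9, 4], [7, 9, 4]]
`lists[0].append(85)` → shared = [7, 9, 4, 85]; lists = [[7, 9, 4, 85], [7, 9, 4, 85], [7, 9, 4, 85]]
`print(lists[1])` → prints [7, 9, 4, 85]
`print(lists[2])` → prints [7, 9, 4, 85]
`print(shared)` → prints [7, 9, 4, 85]

Answer:
[7, 9, 4, 85]
[7, 9, 4, 85]
[7, 9, 4, 85]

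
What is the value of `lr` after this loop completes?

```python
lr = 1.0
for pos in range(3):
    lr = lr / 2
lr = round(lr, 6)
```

Halving LR 3 times: 1 / 2^3
`lr` takes the values: 1.0 → 0.5 → 0.25 → 0.125

Answer: 0.125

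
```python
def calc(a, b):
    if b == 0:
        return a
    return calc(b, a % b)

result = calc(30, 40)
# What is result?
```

calc(30, 40) -> calc(40, 30) -> calc(30, 10) -> calc(10, 0) -> 10

Answer: 10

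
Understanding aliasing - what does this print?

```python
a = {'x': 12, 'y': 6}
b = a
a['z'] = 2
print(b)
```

Key concept: dict aliasing.
Step by step:
`a = {'x': 12, 'y': 6}` → a = {'x': 12, 'y': 6}
`b = a` → b = {'x': 12, 'y': 6} (same object as a)
`a['z'] = 2` → a = {'x': 12, 'y': 6, 'z': 2} (same object as b); b = {'x': 12, 'y': 6, 'z': 2} (same object as a)
`print(b)` → prints {'x': 12, 'y': 6, 'z': 2}

Answer: {'x': 12, 'y': 6, 'z': 2}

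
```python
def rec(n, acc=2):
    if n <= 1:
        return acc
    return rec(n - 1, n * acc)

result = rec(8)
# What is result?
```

Accumulator trace (n, acc): (8, 2) -> (7, 16) -> (6, 112) -> (5, 672) -> (4, 3360) -> (3, 13440) -> (2, 40320) -> (1, 80640) -> return 80640

Answer: 80640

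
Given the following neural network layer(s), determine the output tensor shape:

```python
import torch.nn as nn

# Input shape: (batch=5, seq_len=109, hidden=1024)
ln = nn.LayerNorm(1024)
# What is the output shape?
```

Input: (5, 109, 1024) -> Output: (5, 109, 1024)

Answer: (5, 109, 1024)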